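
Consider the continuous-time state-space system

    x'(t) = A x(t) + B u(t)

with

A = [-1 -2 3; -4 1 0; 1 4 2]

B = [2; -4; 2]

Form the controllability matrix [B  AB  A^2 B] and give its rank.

AB = [[12], [-12], [-10]]
A^2B = [[-18], [-60], [-56]]
Controllability matrix C = [B  AB  A^2B] = [[2, 12, -18], [-4, -12, -60], [2, -10, -56]]
det(C) = 2·((-12)·(-56) - (-60)·(-10)) - 12·((-4)·(-56) - (-60)·2) + (-18)·((-4)·(-10) - (-12)·2) = 2·72 - 12·344 + (-18)·64 = -5136 ≠ 0, so rank(C) = 3.
rank(C) = 3 = n, so the pair (A, B) is completely controllable.

3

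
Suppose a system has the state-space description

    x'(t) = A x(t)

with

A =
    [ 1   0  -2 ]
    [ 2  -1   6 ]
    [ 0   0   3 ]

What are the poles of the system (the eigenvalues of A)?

-1, 1, 3

det(sI - A) = s^3 - (tr A)s^2 + (M11 + M22 + M33)s - det A, where Mii is the 2×2 principal minor of A obtained by deleting row i and column i.
tr A = 1 + (-1) + 3 = 3; M11 = (-1)·3 - 6·0 = -3 - 0 = -3; M22 = 1·3 - (-2)·0 = 3 - 0 = 3; M33 = 1·(-1) - 0·2 = -1 - 0 = -1; sum of minors = -1.
det A = 1·((-1)·3 - 6·0) - 0·(2·3 - 6·0) + (-2)·(2·0 - (-1)·0) = 1·(-3) - 0·6 + (-2)·0 = -3.
So p(s) = det(sI - A) = s^3 - 3s^2 - s + 3.
Rational-root test: any integer root divides 3. Testing small divisors, s = -1 works: p(-1) = -1 + (-3) + 1 + 3 = 0, so (s + 1) is a factor.
Dividing, p(s) = (s + 1)(s^2 - 4s + 3).
Factor s^2 - 4s + 3: two numbers with sum 4 and product 3 are 3 and 1, so s^2 - 4s + 3 = (s - 3)(s - 1).
Hence p(s) = (s - 3) (s - 1) (s + 1), with roots -1, 1, 3.
At least one eigenvalue has non-negative real part, so the system is not asymptotically stable.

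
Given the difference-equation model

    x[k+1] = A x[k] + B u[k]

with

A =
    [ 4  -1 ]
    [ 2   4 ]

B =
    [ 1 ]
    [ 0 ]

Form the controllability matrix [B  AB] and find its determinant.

AB = [[4], [2]]
Controllability matrix C = [B  AB] = [[1, 4], [0, 2]]
det(C) = 1·2 - 4·0 = 2 - 0 = 2
Since det(C) ≠ 0, rank(C) = 2 and the system is completely controllable.

2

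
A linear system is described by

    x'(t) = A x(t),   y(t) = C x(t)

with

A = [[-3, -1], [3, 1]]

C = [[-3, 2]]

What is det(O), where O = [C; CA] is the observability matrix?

-45

CA = [[15, 5]]
Observability matrix O = [C; CA] = [[-3, 2], [15, 5]]
det(O) = (-3)·5 - 2·15 = -15 - 30 = -45
Since det(O) ≠ 0, rank(O) = 2 and the system is completely observable.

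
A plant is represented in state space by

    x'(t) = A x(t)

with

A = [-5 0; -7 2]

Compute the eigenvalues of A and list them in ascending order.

det(sI - A) = s^2 - (tr A)s + det A, with tr A = (-5) + 2 = -3 and det A = (-5)·2 - 0·(-7) = -10 - 0 = -10.
So p(s) = det(sI - A) = s^2 + 3s - 10.
Factor s^2 + 3s - 10: two numbers with sum -3 and product -10 are 2 and -5, so s^2 + 3s - 10 = (s - 2)(s + 5).
Hence p(s) = (s - 2) (s + 5), with roots -5, 2.
At least one eigenvalue has non-negative real part, so the system is not asymptotically stable.

-5, 2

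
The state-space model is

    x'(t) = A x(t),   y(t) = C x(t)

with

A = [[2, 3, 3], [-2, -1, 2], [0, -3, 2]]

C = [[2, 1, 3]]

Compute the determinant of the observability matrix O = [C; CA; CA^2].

756

CA = [[2, -4, 14]]
CA^2 = [[12, -32, 26]]
Observability matrix O = [C; CA; CA^2] = [[2, 1, 3], [2, -4, 14], [12, -32, 26]]
Expanding along the first row, det(O) = 2·((-4)·26 - 14·(-32)) - 1·(2·26 - 14·12) + 3·(2·(-32) - (-4)·12) = 2·344 - 1·(-116) + 3·(-16) = 756
Since det(O) ≠ 0, rank(O) = 3 and the system is completely observable.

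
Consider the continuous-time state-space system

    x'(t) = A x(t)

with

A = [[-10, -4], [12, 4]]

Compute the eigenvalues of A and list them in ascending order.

-4, -2

det(sI - A) = s^2 - (tr A)s + det A, with tr A = (-10) + 4 = -6 and det A = (-10)·4 - (-4)·12 = -40 - (-48) = 8.
So p(s) = det(sI - A) = s^2 + 6s + 8.
Factor s^2 + 6s + 8: two numbers with sum -6 and product 8 are -2 and -4, so s^2 + 6s + 8 = (s + 2)(s + 4).
Hence p(s) = (s + 2) (s + 4), with roots -4, -2.
All eigenvalues have negative real part, so the system is asymptotically stable.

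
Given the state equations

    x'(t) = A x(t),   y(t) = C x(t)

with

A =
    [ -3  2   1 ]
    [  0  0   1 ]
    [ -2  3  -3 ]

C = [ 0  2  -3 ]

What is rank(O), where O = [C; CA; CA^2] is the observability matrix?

3

CA = [[6, -9, 11]]
CA^2 = [[-40, 45, -36]]
Observability matrix O = [C; CA; CA^2] = [[0, 2, -3], [6, -9, 11], [-40, 45, -36]]
det(O) = 0·((-9)·(-36) - 11·45) - 2·(6·(-36) - 11·(-40)) + (-3)·(6·45 - (-9)·(-40)) = 0·(-171) - 2·224 + (-3)·(-90) = -178 ≠ 0, so rank(O) = 3.
rank(O) = 3 = n, so the pair (A, C) is completely observable.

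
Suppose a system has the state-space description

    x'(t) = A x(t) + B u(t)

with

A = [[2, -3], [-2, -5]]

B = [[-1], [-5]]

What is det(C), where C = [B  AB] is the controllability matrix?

38

AB = [[13], [27]]
Controllability matrix C = [B  AB] = [[-1, 13], [-5, 27]]
det(C) = (-1)·27 - 13·(-5) = -27 - (-65) = 38
Since det(C) ≠ 0, rank(C) = 2 and the system is completely controllable.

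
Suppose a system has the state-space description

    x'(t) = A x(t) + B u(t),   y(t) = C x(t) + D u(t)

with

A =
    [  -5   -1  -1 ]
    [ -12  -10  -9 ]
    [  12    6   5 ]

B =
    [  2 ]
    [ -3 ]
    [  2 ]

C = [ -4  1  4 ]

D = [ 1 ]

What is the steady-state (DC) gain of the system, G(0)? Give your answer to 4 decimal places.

16.6500

G(0) = C(-A)^{-1}B + D = -C A^{-1} B + D.
det A = -20, so A^{-1} = (1/-20)·adj(A) = [[-1/5, 1/20, 1/20], [12/5, 13/20, 33/20], [-12/5, -9/10, -19/10]]
A^{-1} B = [-9/20, 123/20, -59/10]^T
C A^{-1} B = -313/20
G(0) = D - C A^{-1} B = 1 - (-313/20) = 333/20 ≈ 16.6500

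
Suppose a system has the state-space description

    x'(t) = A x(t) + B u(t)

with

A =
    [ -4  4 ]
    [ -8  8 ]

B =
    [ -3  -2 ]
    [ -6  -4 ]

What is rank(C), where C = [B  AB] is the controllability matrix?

1

AB = [[-12, -8], [-24, -16]]
Controllability matrix C = [B  AB] = [[-3, -2, -12, -8], [-6, -4, -24, -16]]
Every column of C is a scalar multiple of column 1 = [-3, -6] (multipliers 1, 2/3, 4, 8/3), so the columns span a one-dimensional space.
C ≠ 0, hence rank(C) = 1.
rank(C) = 1 < n = 2, so the pair (A, B) is not completely controllable.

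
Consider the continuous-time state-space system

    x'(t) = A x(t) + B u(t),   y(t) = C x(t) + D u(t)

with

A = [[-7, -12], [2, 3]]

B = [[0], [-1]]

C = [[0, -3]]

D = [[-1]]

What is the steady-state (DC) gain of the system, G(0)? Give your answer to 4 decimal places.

G(0) = C(-A)^{-1}B + D = -C A^{-1} B + D.
det A = 3, so A^{-1} = (1/3)·adj(A) = [[1, 4], [-2/3, -7/3]]
A^{-1} B = [-4, 7/3]^T
C A^{-1} B = -7
G(0) = D - C A^{-1} B = -1 - (-7) = 6

6.0000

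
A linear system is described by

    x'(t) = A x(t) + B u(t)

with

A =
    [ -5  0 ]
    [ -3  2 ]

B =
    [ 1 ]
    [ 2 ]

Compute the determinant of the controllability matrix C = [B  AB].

11

AB = [[-5], [1]]
Controllability matrix C = [B  AB] = [[1, -5], [2, 1]]
det(C) = 1·1 - (-5)·2 = 1 - (-10) = 11
Since det(C) ≠ 0, rank(C) = 2 and the system is completely controllable.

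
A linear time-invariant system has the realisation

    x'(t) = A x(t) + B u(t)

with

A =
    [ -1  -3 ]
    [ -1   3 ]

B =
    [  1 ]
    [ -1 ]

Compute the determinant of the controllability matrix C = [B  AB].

AB = [[2], [-4]]
Controllability matrix C = [B  AB] = [[1, 2], [-1, -4]]
det(C) = 1·(-4) - 2·(-1) = -4 - (-2) = -2
Since det(C) ≠ 0, rank(C) = 2 and the system is completely controllable.

-2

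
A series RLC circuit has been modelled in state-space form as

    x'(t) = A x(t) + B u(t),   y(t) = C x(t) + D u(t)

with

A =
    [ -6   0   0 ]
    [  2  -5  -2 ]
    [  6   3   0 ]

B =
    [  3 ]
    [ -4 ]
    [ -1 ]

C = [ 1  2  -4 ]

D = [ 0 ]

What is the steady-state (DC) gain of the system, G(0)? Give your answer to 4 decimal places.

G(0) = C(-A)^{-1}B + D = -C A^{-1} B + D.
det A = -36, so A^{-1} = (1/-36)·adj(A) = [[-1/6, 0, 0], [1/3, 0, 1/3], [-1, -1/2, -5/6]]
A^{-1} B = [-1/2, 2/3, -1/6]^T
C A^{-1} B = 3/2
G(0) = D - C A^{-1} B = 0 - (3/2) = -3/2 ≈ -1.5000

-1.5000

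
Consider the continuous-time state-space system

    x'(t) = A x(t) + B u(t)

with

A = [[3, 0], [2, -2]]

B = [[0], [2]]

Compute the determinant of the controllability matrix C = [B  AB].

0

AB = [[0], [-4]]
Controllability matrix C = [B  AB] = [[0, 0], [2, -4]]
det(C) = 0·(-4) - 0·2 = 0 - 0 = 0
Since det(C) = 0, rank(C) < 2 and the system is not completely controllable.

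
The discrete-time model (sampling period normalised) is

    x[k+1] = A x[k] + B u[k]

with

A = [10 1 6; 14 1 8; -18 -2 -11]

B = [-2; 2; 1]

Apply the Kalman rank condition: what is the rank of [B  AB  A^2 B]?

AB = [[-12], [-18], [21]]
A^2B = [[-12], [-18], [21]]
Controllability matrix C = [B  AB  A^2B] = [[-2, -12, -12], [2, -18, -18], [1, 21, 21]]
The rows r1, r2, r3 of C are linearly dependent: 2·r1 + r2 + 2·r3 = 0 (check each entry), so rank(C) ≤ 2.
The 2×2 minor from rows 1, 2, columns 1, 2 is (-2)·(-18) - (-12)·2 = 36 - (-24) = 60 ≠ 0, so rank(C) = 2.
rank(C) = 2 < n = 3, so the pair (A, B) is not completely controllable.

2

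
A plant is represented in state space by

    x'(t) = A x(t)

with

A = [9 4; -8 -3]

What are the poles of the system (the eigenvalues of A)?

1, 5

det(sI - A) = s^2 - (tr A)s + det A, with tr A = 9 + (-3) = 6 and det A = 9·(-3) - 4·(-8) = -27 - (-32) = 5.
So p(s) = det(sI - A) = s^2 - 6s + 5.
Factor s^2 - 6s + 5: two numbers with sum 6 and product 5 are 5 and 1, so s^2 - 6s + 5 = (s - 5)(s - 1).
Hence p(s) = (s - 5) (s - 1), with roots 1, 5.
At least one eigenvalue has non-negative real part, so the system is not asymptotically stable.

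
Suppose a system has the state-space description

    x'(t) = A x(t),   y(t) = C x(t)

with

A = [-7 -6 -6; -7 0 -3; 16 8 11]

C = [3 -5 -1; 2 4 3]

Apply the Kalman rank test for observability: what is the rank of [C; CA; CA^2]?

2

CA = [[-2, -26, -14], [6, 12, 9]]
CA^2 = [[-28, -100, -64], [18, 36, 27]]
Observability matrix O = [C; CA; CA^2] = [[3, -5, -1], [2, 4, 3], [-2, -26, -14], [6, 12, 9], [-28, -100, -64], [18, 36, 27]]
The columns c1, c2, c3 of O are linearly dependent: -c1 - c2 + 2·c3 = 0 (check each entry), so rank(O) ≤ 2.
The 2×2 minor from rows 1, 2, columns 1, 2 is 3·4 - (-5)·2 = 12 - (-10) = 22 ≠ 0, so rank(O) = 2.
rank(O) = 2 < n = 3, so the pair (A, C) is not completely observable.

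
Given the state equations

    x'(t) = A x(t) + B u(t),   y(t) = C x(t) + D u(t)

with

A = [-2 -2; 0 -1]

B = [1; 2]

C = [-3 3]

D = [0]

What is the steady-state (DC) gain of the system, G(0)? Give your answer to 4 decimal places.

G(0) = C(-A)^{-1}B + D = -C A^{-1} B + D.
det A = 2, so A^{-1} = (1/2)·adj(A) = [[-1/2, 1], [0, -1]]
A^{-1} B = [3/2, -2]^T
C A^{-1} B = -21/2
G(0) = D - C A^{-1} B = 0 - (-21/2) = 21/2 ≈ 10.5000

10.5000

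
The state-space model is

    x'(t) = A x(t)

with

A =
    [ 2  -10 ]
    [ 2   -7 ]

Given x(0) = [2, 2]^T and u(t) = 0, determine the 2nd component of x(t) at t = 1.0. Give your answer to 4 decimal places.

-0.2426

det(sI - A) = s^2 - (tr A)s + det A, with tr A = 2 + (-7) = -5 and det A = 2·(-7) - (-10)·2 = -14 - (-20) = 6.
So p(s) = det(sI - A) = s^2 + 5s + 6.
Factor s^2 + 5s + 6: two numbers with sum -5 and product 6 are -2 and -3, so s^2 + 5s + 6 = (s + 2)(s + 3).
Hence p(s) = (s + 2) (s + 3), with roots -3, -2.
The eigenvalues -3, -2 are distinct and real, so A is diagonalisable and x(t) = e^{At} x(0) = V diag(e^{λ_i t}) V^{-1} x(0), where the columns of V are the eigenvectors.
λ = -3: A - (-3)I = [[5, -10], [2, -4]]. Row 1 gives 5·v1 + (-10)·v2 = 0, so take v_1 = [2, 1]^T.
λ = -2: A - (-2)I = [[4, -10], [2, -5]]. Row 1 gives 4·v1 + (-10)·v2 = 0, so take v_2 = [5, 2]^T.
V = [v_1 v_2] = [[2, 5], [1, 2]] has det V = -1, so V^{-1} = adj(V)/det V = [[-2, 5], [1, -2]].
Modal coordinates z(0) = V^{-1} x(0): (-2)·2 + 5·2 = 6; 1·2 + (-2)·2 = -2; so z(0) = [6, -2]^T.
x_2(t) = Σ_i (v_i)_2 · z_i(0) · e^{λ_i t} (row 2 of V times the modal terms).
x_2(1.0) = 1·6·e^{-3·1.0} + 2·(-2)·e^{-2·1.0} = 6·0.049787 + (-4)·0.135335 = -0.2426.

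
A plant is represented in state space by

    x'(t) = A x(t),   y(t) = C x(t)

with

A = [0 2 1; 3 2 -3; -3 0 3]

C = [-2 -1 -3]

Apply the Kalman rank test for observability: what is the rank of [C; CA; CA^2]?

3

CA = [[6, -6, -8]]
CA^2 = [[6, 0, 0]]
Observability matrix O = [C; CA; CA^2] = [[-2, -1, -3], [6, -6, -8], [6, 0, 0]]
det(O) = (-2)·((-6)·0 - (-8)·0) - (-1)·(6·0 - (-8)·6) + (-3)·(6·0 - (-6)·6) = (-2)·0 - (-1)·48 + (-3)·36 = -60 ≠ 0, so rank(O) = 3.
rank(O) = 3 = n, so the pair (A, C) is completely observable.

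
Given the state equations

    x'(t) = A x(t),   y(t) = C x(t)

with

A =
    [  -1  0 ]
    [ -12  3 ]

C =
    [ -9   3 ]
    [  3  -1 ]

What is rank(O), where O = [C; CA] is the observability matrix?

CA = [[-27, 9], [9, -3]]
Observability matrix O = [C; CA] = [[-9, 3], [3, -1], [-27, 9], [9, -3]]
Every row of O is a scalar multiple of row 1 = [-9, 3] (multipliers 1, -1/3, 3, -1), so the rows span a one-dimensional space.
O ≠ 0, hence rank(O) = 1.
rank(O) = 1 < n = 2, so the pair (A, C) is not completely observable.

1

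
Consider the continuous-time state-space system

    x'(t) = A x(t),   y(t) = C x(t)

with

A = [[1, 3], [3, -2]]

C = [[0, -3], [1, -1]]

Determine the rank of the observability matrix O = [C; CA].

CA = [[-9, 6], [-2, 5]]
Observability matrix O = [C; CA] = [[0, -3], [1, -1], [-9, 6], [-2, 5]]
Take the 2×2 submatrix of O formed by rows 1, 2: [[0, -3], [1, -1]]. Its determinant is 0·(-1) - (-3)·1 = 0 - (-3) = 3 ≠ 0.
So rank(O) ≥ 2; since O has 2 columns, rank(O) = 2.
rank(O) = 2 = n, so the pair (A, C) is completely observable.

2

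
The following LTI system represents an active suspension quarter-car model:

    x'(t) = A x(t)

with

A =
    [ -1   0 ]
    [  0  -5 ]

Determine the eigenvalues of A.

det(sI - A) = s^2 - (tr A)s + det A, with tr A = (-1) + (-5) = -6 and det A = (-1)·(-5) - 0·0 = 5 - 0 = 5.
So p(s) = det(sI - A) = s^2 + 6s + 5.
Factor s^2 + 6s + 5: two numbers with sum -6 and product 5 are -1 and -5, so s^2 + 6s + 5 = (s + 1)(s + 5).
Hence p(s) = (s + 1) (s + 5), with roots -5, -1.
All eigenvalues have negative real part, so the system is asymptotically stable.

-5, -1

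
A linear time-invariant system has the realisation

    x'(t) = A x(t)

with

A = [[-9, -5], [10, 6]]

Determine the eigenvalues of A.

-4, 1

det(sI - A) = s^2 - (tr A)s + det A, with tr A = (-9) + 6 = -3 and det A = (-9)·6 - (-5)·10 = -54 - (-50) = -4.
So p(s) = det(sI - A) = s^2 + 3s - 4.
Factor s^2 + 3s - 4: two numbers with sum -3 and product -4 are 1 and -4, so s^2 + 3s - 4 = (s - 1)(s + 4).
Hence p(s) = (s - 1) (s + 4), with roots -4, 1.
At least one eigenvalue has non-negative real part, so the system is not asymptotically stable.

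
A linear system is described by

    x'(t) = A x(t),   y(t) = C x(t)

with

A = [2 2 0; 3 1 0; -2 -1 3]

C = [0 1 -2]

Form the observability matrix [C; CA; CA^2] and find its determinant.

-196

CA = [[7, 3, -6]]
CA^2 = [[35, 23, -18]]
Observability matrix O = [C; CA; CA^2] = [[0, 1, -2], [7, 3, -6], [35, 23, -18]]
Expanding along the first row, det(O) = 0·(3·(-18) - (-6)·23) - 1·(7·(-18) - (-6)·35) + (-2)·(7·23 - 3·35) = 0·84 - 1·84 + (-2)·56 = -196
Since det(O) ≠ 0, rank(O) = 3 and the system is completely observable.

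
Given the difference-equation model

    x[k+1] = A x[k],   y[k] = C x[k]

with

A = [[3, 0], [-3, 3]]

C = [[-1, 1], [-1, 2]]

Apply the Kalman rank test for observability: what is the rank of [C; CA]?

CA = [[-6, 3], [-9, 6]]
Observability matrix O = [C; CA] = [[-1, 1], [-1, 2], [-6, 3], [-9, 6]]
Take the 2×2 submatrix of O formed by rows 1, 2: [[-1, 1], [-1, 2]]. Its determinant is (-1)·2 - 1·(-1) = -2 - (-1) = -1 ≠ 0.
So rank(O) ≥ 2; since O has 2 columns, rank(O) = 2.
rank(O) = 2 = n, so the pair (A, C) is completely observable.

2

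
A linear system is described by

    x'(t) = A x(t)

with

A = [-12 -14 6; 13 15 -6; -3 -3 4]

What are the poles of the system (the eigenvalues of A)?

det(sI - A) = s^3 - (tr A)s^2 + (M11 + M22 + M33)s - det A, where Mii is the 2×2 principal minor of A obtained by deleting row i and column i.
tr A = (-12) + 15 + 4 = 7; M11 = 15·4 - (-6)·(-3) = 60 - 18 = 42; M22 = (-12)·4 - 6·(-3) = -48 - (-18) = -30; M33 = (-12)·15 - (-14)·13 = -180 - (-182) = 2; sum of minors = 14.
det A = (-12)·(15·4 - (-6)·(-3)) - (-14)·(13·4 - (-6)·(-3)) + 6·(13·(-3) - 15·(-3)) = (-12)·42 - (-14)·34 + 6·6 = 8.
So p(s) = det(sI - A) = s^3 - 7s^2 + 14s - 8.
Rational-root test: any integer root divides -8. Testing small divisors, s = 1 works: p(1) = 1 + (-7) + 14 + (-8) = 0, so (s - 1) is a factor.
Dividing, p(s) = (s - 1)(s^2 - 6s + 8).
Factor s^2 - 6s + 8: two numbers with sum 6 and product 8 are 4 and 2, so s^2 - 6s + 8 = (s - 4)(s - 2).
Hence p(s) = (s - 4) (s - 2) (s - 1), with roots 1, 2, 4.
At least one eigenvalue has non-negative real part, so the system is not asymptotically stable.

1, 2, 4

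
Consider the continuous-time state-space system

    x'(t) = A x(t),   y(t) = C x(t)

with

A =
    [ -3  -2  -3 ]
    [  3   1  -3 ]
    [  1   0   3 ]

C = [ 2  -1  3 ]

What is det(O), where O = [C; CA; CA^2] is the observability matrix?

CA = [[-6, -5, 6]]
CA^2 = [[9, 7, 51]]
Observability matrix O = [C; CA; CA^2] = [[2, -1, 3], [-6, -5, 6], [9, 7, 51]]
Expanding along the first row, det(O) = 2·((-5)·51 - 6·7) - (-1)·((-6)·51 - 6·9) + 3·((-6)·7 - (-5)·9) = 2·(-297) - (-1)·(-360) + 3·3 = -945
Since det(O) ≠ 0, rank(O) = 3 and the system is completely observable.

-945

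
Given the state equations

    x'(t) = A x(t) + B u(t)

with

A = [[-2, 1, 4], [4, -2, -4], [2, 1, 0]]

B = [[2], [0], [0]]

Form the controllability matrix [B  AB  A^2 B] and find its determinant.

384

AB = [[-4], [8], [4]]
A^2B = [[32], [-48], [0]]
Controllability matrix C = [B  AB  A^2B] = [[2, -4, 32], [0, 8, -48], [0, 4, 0]]
Expanding along the first row, det(C) = 2·(8·0 - (-48)·4) - (-4)·(0·0 - (-48)·0) + 32·(0·4 - 8·0) = 2·192 - (-4)·0 + 32·0 = 384
Since det(C) ≠ 0, rank(C) = 3 and the system is completely controllable.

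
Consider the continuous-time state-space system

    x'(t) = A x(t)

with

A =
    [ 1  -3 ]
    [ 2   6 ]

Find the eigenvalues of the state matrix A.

det(sI - A) = s^2 - (tr A)s + det A, with tr A = 1 + 6 = 7 and det A = 1·6 - (-3)·2 = 6 - (-6) = 12.
So p(s) = det(sI - A) = s^2 - 7s + 12.
Factor s^2 - 7s + 12: two numbers with sum 7 and product 12 are 4 and 3, so s^2 - 7s + 12 = (s - 4)(s - 3).
Hence p(s) = (s - 4) (s - 3), with roots 3, 4.
At least one eigenvalue has non-negative real part, so the system is not asymptotically stable.

3, 4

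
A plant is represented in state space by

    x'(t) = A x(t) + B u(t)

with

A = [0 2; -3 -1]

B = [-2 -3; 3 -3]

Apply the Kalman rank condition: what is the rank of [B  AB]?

2

AB = [[6, -6], [3, 12]]
Controllability matrix C = [B  AB] = [[-2, -3, 6, -6], [3, -3, 3, 12]]
Take the 2×2 submatrix of C formed by columns 1, 2: [[-2, -3], [3, -3]]. Its determinant is (-2)·(-3) - (-3)·3 = 6 - (-9) = 15 ≠ 0.
So rank(C) ≥ 2; since C has 2 rows, rank(C) = 2.
rank(C) = 2 = n, so the pair (A, B) is completely controllable.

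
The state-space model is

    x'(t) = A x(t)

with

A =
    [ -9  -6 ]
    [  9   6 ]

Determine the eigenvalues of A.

-3, 0

det(sI - A) = s^2 - (tr A)s + det A, with tr A = (-9) + 6 = -3 and det A = (-9)·6 - (-6)·9 = -54 - (-54) = 0.
So p(s) = det(sI - A) = s^2 + 3s.
Factor s^2 + 3s: two numbers with sum -3 and product 0 are 0 and -3, so s^2 + 3s = s(s + 3).
Hence p(s) = s (s + 3), with roots -3, 0.
At least one eigenvalue has non-negative real part, so the system is not asymptotically stable.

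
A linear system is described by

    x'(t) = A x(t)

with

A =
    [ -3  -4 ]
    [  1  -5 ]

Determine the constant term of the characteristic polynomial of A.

For a 2×2 matrix, det(sI - A) = s^2 - (tr A)s + det A.
tr A = -8, det A = 19.
So p(s) = s^2 + 8s + 19.
The constant term is 19.

19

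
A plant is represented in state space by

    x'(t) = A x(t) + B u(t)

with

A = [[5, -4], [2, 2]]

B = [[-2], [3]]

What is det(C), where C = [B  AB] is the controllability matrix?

AB = [[-22], [2]]
Controllability matrix C = [B  AB] = [[-2, -22], [3, 2]]
det(C) = (-2)·2 - (-22)·3 = -4 - (-66) = 62
Since det(C) ≠ 0, rank(C) = 2 and the system is completely controllable.

62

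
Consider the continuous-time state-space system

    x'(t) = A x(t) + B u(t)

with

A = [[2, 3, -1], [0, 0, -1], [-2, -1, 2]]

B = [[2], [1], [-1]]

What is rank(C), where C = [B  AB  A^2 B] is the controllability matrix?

3

AB = [[8], [1], [-7]]
A^2B = [[26], [7], [-31]]
Controllability matrix C = [B  AB  A^2B] = [[2, 8, 26], [1, 1, 7], [-1, -7, -31]]
det(C) = 2·(1·(-31) - 7·(-7)) - 8·(1·(-31) - 7·(-1)) + 26·(1·(-7) - 1·(-1)) = 2·18 - 8·(-24) + 26·(-6) = 72 ≠ 0, so rank(C) = 3.
rank(C) = 3 = n, so the pair (A, B) is completely controllable.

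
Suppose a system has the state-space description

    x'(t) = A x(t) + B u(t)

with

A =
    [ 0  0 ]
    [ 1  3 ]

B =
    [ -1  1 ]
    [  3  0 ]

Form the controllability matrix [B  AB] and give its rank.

AB = [[0, 0], [8, 1]]
Controllability matrix C = [B  AB] = [[-1, 1, 0, 0], [3, 0, 8, 1]]
Take the 2×2 submatrix of C formed by columns 1, 2: [[-1, 1], [3, 0]]. Its determinant is (-1)·0 - 1·3 = 0 - 3 = -3 ≠ 0.
So rank(C) ≥ 2; since C has 2 rows, rank(C) = 2.
rank(C) = 2 = n, so the pair (A, B) is completely controllable.

2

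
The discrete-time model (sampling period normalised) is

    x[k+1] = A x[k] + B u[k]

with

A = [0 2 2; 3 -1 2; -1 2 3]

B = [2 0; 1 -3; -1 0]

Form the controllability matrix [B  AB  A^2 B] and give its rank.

AB = [[0, -6], [3, 3], [-3, -6]]
A^2B = [[0, -6], [-9, -33], [-3, -6]]
Controllability matrix C = [B  AB  A^2B] = [[2, 0, 0, -6, 0, -6], [1, -3, 3, 3, -9, -33], [-1, 0, -3, -6, -3, -6]]
Take the 3×3 submatrix of C formed by columns 1, 2, 3: [[2, 0, 0], [1, -3, 3], [-1, 0, -3]]. Its determinant is 2·((-3)·(-3) - 3·0) - 0·(1·(-3) - 3·(-1)) + 0·(1·0 - (-3)·(-1)) = 2·9 - 0·0 + 0·(-3) = 18 ≠ 0.
So rank(C) ≥ 3; since C has 3 rows, rank(C) = 3.
rank(C) = 3 = n, so the pair (A, B) is completely controllable.

3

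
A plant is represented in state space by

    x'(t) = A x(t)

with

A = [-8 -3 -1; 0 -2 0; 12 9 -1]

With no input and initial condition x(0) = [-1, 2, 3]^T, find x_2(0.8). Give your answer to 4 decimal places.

0.4038

det(sI - A) = s^3 - (tr A)s^2 + (M11 + M22 + M33)s - det A, where Mii is the 2×2 principal minor of A obtained by deleting row i and column i.
tr A = (-8) + (-2) + (-1) = -11; M11 = (-2)·(-1) - 0·9 = 2 - 0 = 2; M22 = (-8)·(-1) - (-1)·12 = 8 - (-12) = 20; M33 = (-8)·(-2) - (-3)·0 = 16 - 0 = 16; sum of minors = 38.
det A = (-8)·((-2)·(-1) - 0·9) - (-3)·(0·(-1) - 0·12) + (-1)·(0·9 - (-2)·12) = (-8)·2 - (-3)·0 + (-1)·24 = -40.
So p(s) = det(sI - A) = s^3 + 11s^2 + 38s + 40.
Rational-root test: any integer root divides 40. Testing small divisors, s = -2 works: p(-2) = -8 + 44 + (-76) + 40 = 0, so (s + 2) is a factor.
Dividing, p(s) = (s + 2)(s^2 + 9s + 20).
Factor s^2 + 9s + 20: two numbers with sum -9 and product 20 are -4 and -5, so s^2 + 9s + 20 = (s + 4)(s + 5).
Hence p(s) = (s + 2) (s + 4) (s + 5), with roots -5, -4, -2.
The eigenvalues -5, -4, -2 are distinct and real, so A is diagonalisable and x(t) = e^{At} x(0) = V diag(e^{λ_i t}) V^{-1} x(0), where the columns of V are the eigenvectors.
λ = -5: A - (-5)I = [[-3, -3, -1], [0, 3, 0], [12, 9, 4]]. v must be orthogonal to every row; (row 1) × (row 2) = [3, 0, -9], so take v_1 = [1, 0, -3]^T.
λ = -4: A - (-4)I = [[-4, -3, -1], [0, 2, 0], [12, 9, 3]]. v must be orthogonal to every row; (row 1) × (row 2) = [2, 0, -8], so take v_2 = [-1, 0, 4]^T.
λ = -2: A - (-2)I = [[-6, -3, -1], [0, 0, 0], [12, 9, 1]]. v must be orthogonal to every row; (row 1) × (row 3) = [6, -6, -18], so take v_3 = [-1, 1, 3]^T.
V = [v_1 v_2 v_3] = [[1, -1, -1], [0, 0, 1], [-3, 4, 3]] has det V = -1, so V^{-1} = adj(V)/det V = [[4, 1, 1], [3, 0, 1], [0, 1, 0]].
Modal coordinates z(0) = V^{-1} x(0): 4·(-1) + 1·2 + 1·3 = 1; 3·(-1) + 0·2 + 1·3 = 0; 0·(-1) + 1·2 + 0·3 = 2; so z(0) = [1, 0, 2]^T.
x_2(t) = Σ_i (v_i)_2 · z_i(0) · e^{λ_i t} (row 2 of V times the modal terms).
x_2(0.8) = 0·1·e^{-5·0.8} + 0·0·e^{-4·0.8} + 1·2·e^{-2·0.8} = 0·0.018316 + 0·0.040762 + 2·0.201897 = 0.4038.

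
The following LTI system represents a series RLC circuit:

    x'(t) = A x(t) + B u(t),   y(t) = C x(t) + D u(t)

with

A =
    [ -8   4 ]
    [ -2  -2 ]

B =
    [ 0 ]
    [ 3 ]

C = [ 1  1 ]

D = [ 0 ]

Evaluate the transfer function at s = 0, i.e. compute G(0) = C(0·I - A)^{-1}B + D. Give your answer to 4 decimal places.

1.5000

G(0) = C(-A)^{-1}B + D = -C A^{-1} B + D.
det A = 24, so A^{-1} = (1/24)·adj(A) = [[-1/12, -1/6], [1/12, -1/3]]
A^{-1} B = [-1/2, -1]^T
C A^{-1} B = -3/2
G(0) = D - C A^{-1} B = 0 - (-3/2) = 3/2 ≈ 1.5000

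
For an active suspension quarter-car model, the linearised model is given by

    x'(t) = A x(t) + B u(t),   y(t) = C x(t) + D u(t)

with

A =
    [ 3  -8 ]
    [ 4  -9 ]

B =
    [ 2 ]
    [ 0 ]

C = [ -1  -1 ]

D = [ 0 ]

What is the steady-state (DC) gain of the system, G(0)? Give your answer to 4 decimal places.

-5.2000

G(0) = C(-A)^{-1}B + D = -C A^{-1} B + D.
det A = 5, so A^{-1} = (1/5)·adj(A) = [[-9/5, 8/5], [-4/5, 3/5]]
A^{-1} B = [-18/5, -8/5]^T
C A^{-1} B = 26/5
G(0) = D - C A^{-1} B = 0 - (26/5) = -26/5 ≈ -5.2000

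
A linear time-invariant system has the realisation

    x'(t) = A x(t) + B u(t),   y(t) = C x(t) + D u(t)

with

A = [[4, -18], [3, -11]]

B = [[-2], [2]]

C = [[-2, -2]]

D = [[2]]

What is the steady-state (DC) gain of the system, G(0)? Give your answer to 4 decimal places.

G(0) = C(-A)^{-1}B + D = -C A^{-1} B + D.
det A = 10, so A^{-1} = (1/10)·adj(A) = [[-11/10, 9/5], [-3/10, 2/5]]
A^{-1} B = [29/5, 7/5]^T
C A^{-1} B = -72/5
G(0) = D - C A^{-1} B = 2 - (-72/5) = 82/5 ≈ 16.4000

16.4000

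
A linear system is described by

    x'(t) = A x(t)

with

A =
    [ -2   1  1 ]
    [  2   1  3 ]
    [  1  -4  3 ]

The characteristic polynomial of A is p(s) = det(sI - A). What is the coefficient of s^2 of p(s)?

-2

Expand det(sI - A) for the 3×3 matrix.
p(s) = s^3 - 2s^2 + 4s + 42.
(Check: constant term = det(-A) = (-1)^3 det A = 42; coefficient of s^2 = -tr A = -2.)
The coefficient of s^2 is -2.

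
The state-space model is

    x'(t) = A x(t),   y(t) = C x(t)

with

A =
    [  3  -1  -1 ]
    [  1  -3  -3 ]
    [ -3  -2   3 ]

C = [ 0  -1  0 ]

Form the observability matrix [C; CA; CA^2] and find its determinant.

CA = [[-1, 3, 3]]
CA^2 = [[-9, -14, 1]]
Observability matrix O = [C; CA; CA^2] = [[0, -1, 0], [-1, 3, 3], [-9, -14, 1]]
Expanding along the first row, det(O) = 0·(3·1 - 3·(-14)) - (-1)·((-1)·1 - 3·(-9)) + 0·((-1)·(-14) - 3·(-9)) = 0·45 - (-1)·26 + 0·41 = 26
Since det(O) ≠ 0, rank(O) = 3 and the system is completely observable.

26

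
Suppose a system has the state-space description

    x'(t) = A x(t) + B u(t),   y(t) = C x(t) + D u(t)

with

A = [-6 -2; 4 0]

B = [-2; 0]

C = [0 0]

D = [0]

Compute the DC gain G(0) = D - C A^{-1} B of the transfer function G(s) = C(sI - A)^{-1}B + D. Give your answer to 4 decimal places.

0.0000

G(0) = C(-A)^{-1}B + D = -C A^{-1} B + D.
det A = 8, so A^{-1} = (1/8)·adj(A) = [[0, 1/4], [-1/2, -3/4]]
A^{-1} B = [0, 1]^T
C A^{-1} B = 0
G(0) = D - C A^{-1} B = 0 - (0) = 0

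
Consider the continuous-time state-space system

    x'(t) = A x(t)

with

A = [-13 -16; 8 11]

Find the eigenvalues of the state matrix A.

det(sI - A) = s^2 - (tr A)s + det A, with tr A = (-13) + 11 = -2 and det A = (-13)·11 - (-16)·8 = -143 - (-128) = -15.
So p(s) = det(sI - A) = s^2 + 2s - 15.
Factor s^2 + 2s - 15: two numbers with sum -2 and product -15 are 3 and -5, so s^2 + 2s - 15 = (s - 3)(s + 5).
Hence p(s) = (s - 3) (s + 5), with roots -5, 3.
At least one eigenvalue has non-negative real part, so the system is not asymptotically stable.

-5, 3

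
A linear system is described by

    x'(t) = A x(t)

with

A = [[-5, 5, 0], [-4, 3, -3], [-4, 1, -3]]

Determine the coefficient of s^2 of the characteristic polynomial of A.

5

Expand det(sI - A) for the 3×3 matrix.
p(s) = s^3 + 5s^2 + 14s - 30.
(Check: constant term = det(-A) = (-1)^3 det A = -30; coefficient of s^2 = -tr A = 5.)
The coefficient of s^2 is 5.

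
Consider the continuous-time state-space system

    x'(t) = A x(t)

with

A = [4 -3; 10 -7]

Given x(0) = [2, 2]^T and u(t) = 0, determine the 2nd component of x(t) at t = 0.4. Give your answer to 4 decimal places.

det(sI - A) = s^2 - (tr A)s + det A, with tr A = 4 + (-7) = -3 and det A = 4·(-7) - (-3)·10 = -28 - (-30) = 2.
So p(s) = det(sI - A) = s^2 + 3s + 2.
Factor s^2 + 3s + 2: two numbers with sum -3 and product 2 are -1 and -2, so s^2 + 3s + 2 = (s + 1)(s + 2).
Hence p(s) = (s + 1) (s + 2), with roots -2, -1.
The eigenvalues -2, -1 are distinct and real, so A is diagonalisable and x(t) = e^{At} x(0) = V diag(e^{λ_i t}) V^{-1} x(0), where the columns of V are the eigenvectors.
λ = -2: A - (-2)I = [[6, -3], [10, -5]]. Row 1 gives 6·v1 + (-3)·v2 = 0, so take v_1 = [1, 2]^T.
λ = -1: A - (-1)I = [[5, -3], [10, -6]]. Row 1 gives 5·v1 + (-3)·v2 = 0, so take v_2 = [-3, -5]^T.
V = [v_1 v_2] = [[1, -3], [2, -5]] has det V = 1, so V^{-1} = adj(V)/det V = [[-5, 3], [-2, 1]].
Modal coordinates z(0) = V^{-1} x(0): (-5)·2 + 3·2 = -4; (-2)·2 + 1·2 = -2; so z(0) = [-4, -2]^T.
x_2(t) = Σ_i (v_i)_2 · z_i(0) · e^{λ_i t} (row 2 of V times the modal terms).
x_2(0.4) = 2·(-4)·e^{-2·0.4} + (-5)·(-2)·e^{-1·0.4} = (-8)·0.449329 + 10·0.670320 = 3.1086.

3.1086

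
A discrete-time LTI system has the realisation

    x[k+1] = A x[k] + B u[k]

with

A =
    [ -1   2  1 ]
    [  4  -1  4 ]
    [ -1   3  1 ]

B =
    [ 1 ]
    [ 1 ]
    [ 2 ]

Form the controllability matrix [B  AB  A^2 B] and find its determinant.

AB = [[3], [11], [4]]
A^2B = [[23], [17], [34]]
Controllability matrix C = [B  AB  A^2B] = [[1, 3, 23], [1, 11, 17], [2, 4, 34]]
Expanding along the first row, det(C) = 1·(11·34 - 17·4) - 3·(1·34 - 17·2) + 23·(1·4 - 11·2) = 1·306 - 3·0 + 23·(-18) = -108
Since det(C) ≠ 0, rank(C) = 3 and the system is completely controllable.

-108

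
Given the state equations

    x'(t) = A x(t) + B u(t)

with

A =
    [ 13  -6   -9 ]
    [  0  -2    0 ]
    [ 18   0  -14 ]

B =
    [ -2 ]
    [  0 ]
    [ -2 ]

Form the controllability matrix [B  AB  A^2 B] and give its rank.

AB = [[-8], [0], [-8]]
A^2B = [[-32], [0], [-32]]
Controllability matrix C = [B  AB  A^2B] = [[-2, -8, -32], [0, 0, 0], [-2, -8, -32]]
Every column of C is a scalar multiple of column 1 = [-2, 0, -2] (multipliers 1, 4, 16), so the columns span a one-dimensional space.
C ≠ 0, hence rank(C) = 1.
rank(C) = 1 < n = 3, so the pair (A, B) is not completely controllable.

1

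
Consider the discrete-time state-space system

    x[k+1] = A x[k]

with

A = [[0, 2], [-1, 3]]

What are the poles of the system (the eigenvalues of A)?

det(zI - A) = z^2 - (tr A)z + det A, with tr A = 0 + 3 = 3 and det A = 0·3 - 2·(-1) = 0 - (-2) = 2.
So p(z) = det(zI - A) = z^2 - 3z + 2.
Factor z^2 - 3z + 2: two numbers with sum 3 and product 2 are 2 and 1, so z^2 - 3z + 2 = (z - 2)(z - 1).
Hence p(z) = (z - 2) (z - 1), with roots 1, 2.

1, 2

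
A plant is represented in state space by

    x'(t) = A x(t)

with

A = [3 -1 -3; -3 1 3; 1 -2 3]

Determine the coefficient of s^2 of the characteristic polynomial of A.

Expand det(sI - A) for the 3×3 matrix.
p(s) = s^3 - 7s^2 + 21s.
(Check: constant term = det(-A) = (-1)^3 det A = 0; coefficient of s^2 = -tr A = -7.)
The coefficient of s^2 is -7.

-7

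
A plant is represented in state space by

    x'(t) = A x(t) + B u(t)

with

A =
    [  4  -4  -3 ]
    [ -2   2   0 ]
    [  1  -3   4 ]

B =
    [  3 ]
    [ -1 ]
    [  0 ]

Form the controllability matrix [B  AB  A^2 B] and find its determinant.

AB = [[16], [-8], [6]]
A^2B = [[78], [-48], [64]]
Controllability matrix C = [B  AB  A^2B] = [[3, 16, 78], [-1, -8, -48], [0, 6, 64]]
Expanding along the first row, det(C) = 3·((-8)·64 - (-48)·6) - 16·((-1)·64 - (-48)·0) + 78·((-1)·6 - (-8)·0) = 3·(-224) - 16·(-64) + 78·(-6) = -116
Since det(C) ≠ 0, rank(C) = 3 and the system is completely controllable.

-116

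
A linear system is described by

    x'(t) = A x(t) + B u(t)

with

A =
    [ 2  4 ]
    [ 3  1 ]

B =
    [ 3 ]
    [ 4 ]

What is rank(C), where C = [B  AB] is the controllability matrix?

AB = [[22], [13]]
Controllability matrix C = [B  AB] = [[3, 22], [4, 13]]
det(C) = 3·13 - 22·4 = 39 - 88 = -49 ≠ 0, so rank(C) = 2.
rank(C) = 2 = n, so the pair (A, B) is completely controllable.

2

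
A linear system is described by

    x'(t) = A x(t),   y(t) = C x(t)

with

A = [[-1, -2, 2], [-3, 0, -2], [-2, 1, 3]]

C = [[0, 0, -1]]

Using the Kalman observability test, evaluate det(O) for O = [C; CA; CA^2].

7

CA = [[2, -1, -3]]
CA^2 = [[7, -7, -3]]
Observability matrix O = [C; CA; CA^2] = [[0, 0, -1], [2, -1, -3], [7, -7, -3]]
Expanding along the first row, det(O) = 0·((-1)·(-3) - (-3)·(-7)) - 0·(2·(-3) - (-3)·7) + (-1)·(2·(-7) - (-1)·7) = 0·(-18) - 0·15 + (-1)·(-7) = 7
Since det(O) ≠ 0, rank(O) = 3 and the system is completely observable.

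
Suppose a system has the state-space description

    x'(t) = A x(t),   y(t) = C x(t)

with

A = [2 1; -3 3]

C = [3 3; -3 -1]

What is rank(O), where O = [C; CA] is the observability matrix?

CA = [[-3, 12], [-3, -6]]
Observability matrix O = [C; CA] = [[3, 3], [-3, -1], [-3, 12], [-3, -6]]
Take the 2×2 submatrix of O formed by rows 1, 2: [[3, 3], [-3, -1]]. Its determinant is 3·(-1) - 3·(-3) = -3 - (-9) = 6 ≠ 0.
So rank(O) ≥ 2; since O has 2 columns, rank(O) = 2.
rank(O) = 2 = n, so the pair (A, C) is completely observable.

2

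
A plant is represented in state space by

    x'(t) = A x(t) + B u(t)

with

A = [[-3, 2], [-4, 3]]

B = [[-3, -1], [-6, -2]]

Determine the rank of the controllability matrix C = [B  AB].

AB = [[-3, -1], [-6, -2]]
Controllability matrix C = [B  AB] = [[-3, -1, -3, -1], [-6, -2, -6, -2]]
Every column of C is a scalar multiple of column 1 = [-3, -6] (multipliers 1, 1/3, 1, 1/3), so the columns span a one-dimensional space.
C ≠ 0, hence rank(C) = 1.
rank(C) = 1 < n = 2, so the pair (A, B) is not completely controllable.

1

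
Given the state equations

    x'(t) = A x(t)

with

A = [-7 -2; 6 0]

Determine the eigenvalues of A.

det(sI - A) = s^2 - (tr A)s + det A, with tr A = (-7) + 0 = -7 and det A = (-7)·0 - (-2)·6 = 0 - (-12) = 12.
So p(s) = det(sI - A) = s^2 + 7s + 12.
Factor s^2 + 7s + 12: two numbers with sum -7 and product 12 are -3 and -4, so s^2 + 7s + 12 = (s + 3)(s + 4).
Hence p(s) = (s + 3) (s + 4), with roots -4, -3.
All eigenvalues have negative real part, so the system is asymptotically stable.

-4, -3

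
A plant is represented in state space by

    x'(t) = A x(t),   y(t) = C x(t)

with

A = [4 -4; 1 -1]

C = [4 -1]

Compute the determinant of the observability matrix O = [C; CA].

CA = [[15, -15]]
Observability matrix O = [C; CA] = [[4, -1], [15, -15]]
det(O) = 4·(-15) - (-1)·15 = -60 - (-15) = -45
Since det(O) ≠ 0, rank(O) = 2 and the system is completely observable.

-45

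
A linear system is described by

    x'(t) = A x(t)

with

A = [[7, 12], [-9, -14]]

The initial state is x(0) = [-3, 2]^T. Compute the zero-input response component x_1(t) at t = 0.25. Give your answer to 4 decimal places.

-2.1396

det(sI - A) = s^2 - (tr A)s + det A, with tr A = 7 + (-14) = -7 and det A = 7·(-14) - 12·(-9) = -98 - (-108) = 10.
So p(s) = det(sI - A) = s^2 + 7s + 10.
Factor s^2 + 7s + 10: two numbers with sum -7 and product 10 are -2 and -5, so s^2 + 7s + 10 = (s + 2)(s + 5).
Hence p(s) = (s + 2) (s + 5), with roots -5, -2.
The eigenvalues -5, -2 are distinct and real, so A is diagonalisable and x(t) = e^{At} x(0) = V diag(e^{λ_i t}) V^{-1} x(0), where the columns of V are the eigenvectors.
λ = -5: A - (-5)I = [[12, 12], [-9, -9]]. Row 1 gives 12·v1 + 12·v2 = 0, so take v_1 = [-1, 1]^T.
λ = -2: A - (-2)I = [[9, 12], [-9, -12]]. Row 1 gives 9·v1 + 12·v2 = 0, so take v_2 = [4, -3]^T.
V = [v_1 v_2] = [[-1, 4], [1, -3]] has det V = -1, so V^{-1} = adj(V)/det V = [[3, 4], [1, 1]].
Modal coordinates z(0) = V^{-1} x(0): 3·(-3) + 4·2 = -1; 1·(-3) + 1·2 = -1; so z(0) = [-1, -1]^T.
x_1(t) = Σ_i (v_i)_1 · z_i(0) · e^{λ_i t} (row 1 of V times the modal terms).
x_1(0.25) = (-1)·(-1)·e^{-5·0.25} + 4·(-1)·e^{-2·0.25} = 1·0.286505 + (-4)·0.606531 = -2.1396.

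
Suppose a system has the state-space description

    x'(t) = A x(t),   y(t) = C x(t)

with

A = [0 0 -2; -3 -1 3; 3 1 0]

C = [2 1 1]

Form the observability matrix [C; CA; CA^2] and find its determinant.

CA = [[0, 0, -1]]
CA^2 = [[-3, -1, 0]]
Observability matrix O = [C; CA; CA^2] = [[2, 1, 1], [0, 0, -1], [-3, -1, 0]]
Expanding along the first row, det(O) = 2·(0·0 - (-1)·(-1)) - 1·(0·0 - (-1)·(-3)) + 1·(0·(-1) - 0·(-3)) = 2·(-1) - 1·(-3) + 1·0 = 1
Since det(O) ≠ 0, rank(O) = 3 and the system is completely observable.

1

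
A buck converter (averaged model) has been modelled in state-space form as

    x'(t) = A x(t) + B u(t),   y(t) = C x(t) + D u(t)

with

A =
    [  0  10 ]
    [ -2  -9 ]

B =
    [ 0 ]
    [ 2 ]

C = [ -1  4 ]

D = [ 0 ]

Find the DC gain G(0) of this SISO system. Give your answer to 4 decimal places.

-1.0000

G(0) = C(-A)^{-1}B + D = -C A^{-1} B + D.
det A = 20, so A^{-1} = (1/20)·adj(A) = [[-9/20, -1/2], [1/10, 0]]
A^{-1} B = [-1, 0]^T
C A^{-1} B = 1
G(0) = D - C A^{-1} B = 0 - (1) = -1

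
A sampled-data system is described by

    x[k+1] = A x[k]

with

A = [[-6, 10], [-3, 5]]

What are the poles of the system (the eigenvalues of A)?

-1, 0

det(zI - A) = z^2 - (tr A)z + det A, with tr A = (-6) + 5 = -1 and det A = (-6)·5 - 10·(-3) = -30 - (-30) = 0.
So p(z) = det(zI - A) = z^2 + z.
Factor z^2 + z: two numbers with sum -1 and product 0 are 0 and -1, so z^2 + z = z(z + 1).
Hence p(z) = z (z + 1), with roots -1, 0.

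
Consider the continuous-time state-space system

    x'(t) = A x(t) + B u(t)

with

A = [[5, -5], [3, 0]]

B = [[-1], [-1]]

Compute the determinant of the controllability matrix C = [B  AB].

3

AB = [[0], [-3]]
Controllability matrix C = [B  AB] = [[-1, 0], [-1, -3]]
det(C) = (-1)·(-3) - 0·(-1) = 3 - 0 = 3
Since det(C) ≠ 0, rank(C) = 2 and the system is completely controllable.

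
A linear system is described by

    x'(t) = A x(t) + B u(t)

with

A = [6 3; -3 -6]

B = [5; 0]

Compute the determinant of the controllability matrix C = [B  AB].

-75

AB = [[30], [-15]]
Controllability matrix C = [B  AB] = [[5, 30], [0, -15]]
det(C) = 5·(-15) - 30·0 = -75 - 0 = -75
Since det(C) ≠ 0, rank(C) = 2 and the system is completely controllable.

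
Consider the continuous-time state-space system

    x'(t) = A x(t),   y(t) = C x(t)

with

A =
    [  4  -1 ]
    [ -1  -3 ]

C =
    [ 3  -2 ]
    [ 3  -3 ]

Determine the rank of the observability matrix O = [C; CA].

CA = [[14, 3], [15, 6]]
Observability matrix O = [C; CA] = [[3, -2], [3, -3], [14, 3], [15, 6]]
Take the 2×2 submatrix of O formed by rows 1, 2: [[3, -2], [3, -3]]. Its determinant is 3·(-3) - (-2)·3 = -9 - (-6) = -3 ≠ 0.
So rank(O) ≥ 2; since O has 2 columns, rank(O) = 2.
rank(O) = 2 = n, so the pair (A, C) is completely observable.

2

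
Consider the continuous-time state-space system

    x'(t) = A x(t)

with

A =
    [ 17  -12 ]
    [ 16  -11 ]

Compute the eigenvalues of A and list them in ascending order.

1, 5

det(sI - A) = s^2 - (tr A)s + det A, with tr A = 17 + (-11) = 6 and det A = 17·(-11) - (-12)·16 = -187 - (-192) = 5.
So p(s) = det(sI - A) = s^2 - 6s + 5.
Factor s^2 - 6s + 5: two numbers with sum 6 and product 5 are 5 and 1, so s^2 - 6s + 5 = (s - 5)(s - 1).
Hence p(s) = (s - 5) (s - 1), with roots 1, 5.
At least one eigenvalue has non-negative real part, so the system is not asymptotically stable.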